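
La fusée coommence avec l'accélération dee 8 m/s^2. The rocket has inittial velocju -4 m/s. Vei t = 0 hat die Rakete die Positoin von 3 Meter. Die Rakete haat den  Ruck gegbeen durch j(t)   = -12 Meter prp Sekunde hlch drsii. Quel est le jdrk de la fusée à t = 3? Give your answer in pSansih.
Tenemos la sacudida j(t) = -12. Sustituyendo t = 3: j(3) = -12.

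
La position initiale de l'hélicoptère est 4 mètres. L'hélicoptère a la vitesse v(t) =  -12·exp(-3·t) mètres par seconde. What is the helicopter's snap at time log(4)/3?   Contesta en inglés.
To solve this, we need to take 3 derivatives of our velocity equation v(t) = -12·exp(-3·t). The derivative of velocity gives acceleration: a(t) = 36·exp(-3·t). Taking d/dt of a(t), we find j(t) = -108·exp(-3·t). The derivative of jerk gives snap: s(t) = 324·exp(-3·t). From the given snap equation s(t) = 324·exp(-3·t), we substitute t = log(4)/3 to get s = 81.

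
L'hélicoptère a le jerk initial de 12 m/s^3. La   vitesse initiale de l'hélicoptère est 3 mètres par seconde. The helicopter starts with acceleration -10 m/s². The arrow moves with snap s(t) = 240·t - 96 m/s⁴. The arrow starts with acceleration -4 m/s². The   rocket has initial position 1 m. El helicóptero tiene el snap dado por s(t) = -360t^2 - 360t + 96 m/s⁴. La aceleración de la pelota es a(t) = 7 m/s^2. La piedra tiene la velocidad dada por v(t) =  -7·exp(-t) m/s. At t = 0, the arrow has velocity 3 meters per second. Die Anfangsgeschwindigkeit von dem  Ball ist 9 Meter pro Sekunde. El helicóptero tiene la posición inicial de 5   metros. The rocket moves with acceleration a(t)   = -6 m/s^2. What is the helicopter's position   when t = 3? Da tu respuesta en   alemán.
Wir müssen die Stammfunktion unserer Gleichung für den Snap s(t) = -360·t^2 - 360·t + 96 4-mal finden. Die Stammfunktion von dem Snap ist der Ruck. Mit j(0) = 12 erhalten wir j(t) = -120·t^3 - 180·t^2 + 96·t + 12. Die Stammfunktion von dem Ruck ist die Beschleunigung. Mit a(0) = -10 erhalten wir a(t) = -30·t^4 - 60·t^3 + 48·t^2 + 12·t - 10. Die Stammfunktion von der Beschleunigung ist die Geschwindigkeit. Mit v(0) = 3 erhalten wir v(t) = -6·t^5 - 15·t^4 + 16·t^3 + 6·t^2 - 10·t + 3. Durch Integration von der Geschwindigkeit und Verwendung der Anfangsbedingung x(0) = 5, erhalten wir x(t) = -t^6 - 3·t^5 + 4·t^4 + 2·t^3 - 5·t^2 + 3·t + 5. Wir haben die Position x(t) = -t^6 - 3·t^5 + 4·t^4 + 2·t^3 - 5·t^2 + 3·t + 5. Durch Einsetzen von t = 3: x(3) = -1111.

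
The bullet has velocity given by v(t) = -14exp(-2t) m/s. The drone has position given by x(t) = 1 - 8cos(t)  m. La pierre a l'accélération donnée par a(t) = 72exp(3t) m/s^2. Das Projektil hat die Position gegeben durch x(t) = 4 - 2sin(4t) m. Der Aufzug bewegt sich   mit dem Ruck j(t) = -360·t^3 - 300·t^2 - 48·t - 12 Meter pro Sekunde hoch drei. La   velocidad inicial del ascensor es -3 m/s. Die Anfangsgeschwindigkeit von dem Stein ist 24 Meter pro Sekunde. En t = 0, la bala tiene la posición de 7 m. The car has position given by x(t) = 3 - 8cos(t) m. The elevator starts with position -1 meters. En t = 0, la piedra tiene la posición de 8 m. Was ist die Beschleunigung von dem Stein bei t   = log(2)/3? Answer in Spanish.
De la ecuación de la aceleración a(t) = 72·exp(3·t), sustituimos t = log(2)/3 para obtener a = 144.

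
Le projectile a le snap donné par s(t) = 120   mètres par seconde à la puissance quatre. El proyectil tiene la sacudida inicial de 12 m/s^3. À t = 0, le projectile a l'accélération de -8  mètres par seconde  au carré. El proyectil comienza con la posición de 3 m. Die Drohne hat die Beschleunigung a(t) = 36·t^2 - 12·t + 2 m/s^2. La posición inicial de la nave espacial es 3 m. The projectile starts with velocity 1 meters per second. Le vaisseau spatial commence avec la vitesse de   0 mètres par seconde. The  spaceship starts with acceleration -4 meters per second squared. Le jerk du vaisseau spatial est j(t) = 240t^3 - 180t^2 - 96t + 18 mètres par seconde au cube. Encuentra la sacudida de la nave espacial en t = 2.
Tenemos la sacudida j(t) = 240·t^3 - 180·t^2 - 96·t + 18. Sustituyendo t = 2: j(2) = 1026.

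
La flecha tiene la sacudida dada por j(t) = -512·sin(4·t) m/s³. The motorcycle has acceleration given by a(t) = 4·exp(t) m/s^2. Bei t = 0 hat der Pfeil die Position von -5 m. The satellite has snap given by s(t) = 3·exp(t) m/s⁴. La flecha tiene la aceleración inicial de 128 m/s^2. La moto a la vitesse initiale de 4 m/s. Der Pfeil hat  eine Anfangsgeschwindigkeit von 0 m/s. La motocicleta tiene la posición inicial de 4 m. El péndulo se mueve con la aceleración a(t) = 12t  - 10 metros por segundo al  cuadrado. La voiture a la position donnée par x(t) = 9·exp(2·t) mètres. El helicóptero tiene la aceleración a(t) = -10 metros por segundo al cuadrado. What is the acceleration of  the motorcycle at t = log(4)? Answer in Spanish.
Tenemos la aceleración a(t) = 4·exp(t). Sustituyendo t = log(4): a(log(4)) = 16.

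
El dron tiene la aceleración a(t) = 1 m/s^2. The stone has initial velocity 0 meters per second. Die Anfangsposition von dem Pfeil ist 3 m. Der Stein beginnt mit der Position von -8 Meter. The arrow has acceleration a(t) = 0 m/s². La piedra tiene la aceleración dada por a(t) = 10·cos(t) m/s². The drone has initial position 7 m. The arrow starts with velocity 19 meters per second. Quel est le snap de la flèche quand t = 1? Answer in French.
En partant de l'accélération a(t) = 0, nous prenons 2 dérivées. En prenant d/dt de a(t), nous trouvons j(t) = 0. La dérivée du jerk donne le snap: s(t) = 0. En utilisant s(t) = 0 et en substituant t = 1, nous trouvons s = 0.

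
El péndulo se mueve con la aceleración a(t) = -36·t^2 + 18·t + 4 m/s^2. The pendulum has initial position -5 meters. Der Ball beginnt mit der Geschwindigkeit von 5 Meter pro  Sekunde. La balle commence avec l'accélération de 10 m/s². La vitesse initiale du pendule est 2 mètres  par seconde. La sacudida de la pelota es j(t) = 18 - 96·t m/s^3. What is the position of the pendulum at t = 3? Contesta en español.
Necesitamos integrar nuestra ecuación de la aceleración a(t) = -36·t^2 + 18·t + 4 2 veces. La integral de la aceleración, con v(0) = 2, da la velocidad: v(t) = -12·t^3 + 9·t^2 + 4·t + 2. Integrando la velocidad y usando la condición inicial x(0) = -5, obtenemos x(t) = -3·t^4 + 3·t^3 + 2·t^2 + 2·t - 5. De la ecuación de la posición x(t) = -3·t^4 + 3·t^3 + 2·t^2 + 2·t - 5, sustituimos t = 3 para obtener x = -143.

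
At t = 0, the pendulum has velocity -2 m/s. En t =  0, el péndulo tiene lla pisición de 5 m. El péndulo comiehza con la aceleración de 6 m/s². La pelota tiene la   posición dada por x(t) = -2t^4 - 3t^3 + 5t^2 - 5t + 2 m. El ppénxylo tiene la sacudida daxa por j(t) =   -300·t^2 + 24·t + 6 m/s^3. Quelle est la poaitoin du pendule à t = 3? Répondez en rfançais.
Nous devons trouver la primitive de notre équation du jerk j(t) = -300·t^2 + 24·t + 6 3 fois. L'intégrale du jerk est l'accélération. En utilisant a(0) = 6, nous obtenons a(t) = -100·t^3 + 12·t^2 + 6·t + 6. L'intégrale de l'accélération, avec v(0) = -2, donne la vitesse: v(t) = -25·t^4 + 4·t^3 + 3·t^2 + 6·t - 2. La primitive de la vitesse est la position. En utilisant x(0) = 5, nous obtenons x(t) = -5·t^5 + t^4 + t^3 + 3·t^2 - 2·t + 5. En utilisant x(t) = -5·t^5 + t^4 + t^3 + 3·t^2 - 2·t + 5 et en substituant t = 3, nous trouvons x = -1081.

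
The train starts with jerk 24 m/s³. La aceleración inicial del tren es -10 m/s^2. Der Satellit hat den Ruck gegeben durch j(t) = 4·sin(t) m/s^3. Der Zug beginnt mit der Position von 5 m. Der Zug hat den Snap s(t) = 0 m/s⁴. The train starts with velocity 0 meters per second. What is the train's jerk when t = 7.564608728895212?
To find the answer, we compute 1 antiderivative of s(t) = 0. The antiderivative of snap, with j(0) = 24, gives jerk: j(t) = 24. Using j(t) = 24 and substituting t = 7.564608728895212, we find j = 24.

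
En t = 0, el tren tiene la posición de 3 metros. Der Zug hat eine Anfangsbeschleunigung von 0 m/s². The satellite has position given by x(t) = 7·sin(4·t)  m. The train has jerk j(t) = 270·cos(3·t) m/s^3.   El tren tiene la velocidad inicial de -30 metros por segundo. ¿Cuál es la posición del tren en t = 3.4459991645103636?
Partiendo de la sacudida j(t) = 270·cos(3·t), tomamos 3 integrales. La integral de la sacudida es la aceleración. Usando a(0) = 0, obtenemos a(t) = 90·sin(3·t). Tomando ∫a(t)dt y aplicando v(0) = -30, encontramos v(t) = -30·cos(3·t). Tomando ∫v(t)dt y aplicando x(0) = 3, encontramos x(t) = 3 - 10·sin(3·t). Tenemos la posición x(t) = 3 - 10·sin(3·t). Sustituyendo t = 3.4459991645103636: x(3.4459991645103636) = 10.9147561907014.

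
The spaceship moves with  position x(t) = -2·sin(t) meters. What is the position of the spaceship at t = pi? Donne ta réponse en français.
En utilisant x(t) = -2·sin(t) et en substituant t = pi, nous trouvons x = 0.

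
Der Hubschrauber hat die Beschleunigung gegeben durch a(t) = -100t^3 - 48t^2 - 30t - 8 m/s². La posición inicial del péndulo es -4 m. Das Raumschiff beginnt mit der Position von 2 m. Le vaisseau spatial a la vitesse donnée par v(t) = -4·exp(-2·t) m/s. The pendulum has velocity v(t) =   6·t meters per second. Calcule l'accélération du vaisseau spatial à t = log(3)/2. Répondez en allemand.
Um dies zu lösen, müssen wir 1 Ableitung unserer Gleichung für die Geschwindigkeit v(t) = -4·exp(-2·t) nehmen. Mit d/dt von v(t) finden wir a(t) = 8·exp(-2·t). Mit a(t) = 8·exp(-2·t) und Einsetzen von t = log(3)/2, finden wir a = 8/3.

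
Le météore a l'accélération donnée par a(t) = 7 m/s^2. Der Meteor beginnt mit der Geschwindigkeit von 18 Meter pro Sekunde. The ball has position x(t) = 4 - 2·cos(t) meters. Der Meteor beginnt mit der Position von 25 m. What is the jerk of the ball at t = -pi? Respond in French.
Nous devons dériver notre équation de la position x(t) = 4 - 2·cos(t) 3 fois. En dérivant la position, nous obtenons la vitesse: v(t) = 2·sin(t). La dérivée de la vitesse donne l'accélération: a(t) = 2·cos(t). En prenant d/dt de a(t), nous trouvons j(t) = -2·sin(t). En utilisant j(t) = -2·sin(t) et en substituant t = -pi, nous trouvons j = 0.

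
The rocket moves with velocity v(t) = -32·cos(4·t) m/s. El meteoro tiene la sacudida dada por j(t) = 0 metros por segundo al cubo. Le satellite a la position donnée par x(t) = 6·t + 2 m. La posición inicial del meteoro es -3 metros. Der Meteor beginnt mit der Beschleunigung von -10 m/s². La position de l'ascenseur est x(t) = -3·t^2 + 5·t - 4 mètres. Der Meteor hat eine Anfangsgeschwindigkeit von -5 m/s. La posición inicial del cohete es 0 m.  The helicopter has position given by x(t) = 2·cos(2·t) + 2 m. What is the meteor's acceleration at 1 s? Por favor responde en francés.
Pour résoudre ceci, nous devons prendre 1 intégrale de notre équation du jerk j(t) = 0. L'intégrale du jerk, avec a(0) = -10, donne l'accélération: a(t) = -10. En utilisant a(t) = -10 et en substituant t = 1, nous trouvons a = -10.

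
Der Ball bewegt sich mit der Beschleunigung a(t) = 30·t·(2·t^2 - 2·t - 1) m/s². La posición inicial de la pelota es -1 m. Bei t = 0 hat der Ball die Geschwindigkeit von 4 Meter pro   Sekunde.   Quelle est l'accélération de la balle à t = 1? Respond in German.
Wir haben die Beschleunigung a(t) = 30·t·(2·t^2 - 2·t - 1). Durch Einsetzen von t = 1: a(1) = -30.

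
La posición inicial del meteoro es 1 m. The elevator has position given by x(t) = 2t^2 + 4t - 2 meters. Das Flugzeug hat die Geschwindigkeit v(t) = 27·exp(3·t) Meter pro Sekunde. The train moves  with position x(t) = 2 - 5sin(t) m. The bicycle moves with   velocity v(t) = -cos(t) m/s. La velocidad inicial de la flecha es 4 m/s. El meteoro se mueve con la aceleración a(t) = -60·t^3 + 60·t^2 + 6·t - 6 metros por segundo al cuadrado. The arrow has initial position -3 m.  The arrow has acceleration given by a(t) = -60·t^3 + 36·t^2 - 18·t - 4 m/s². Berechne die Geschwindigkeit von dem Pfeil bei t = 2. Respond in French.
Nous devons trouver l'intégrale de notre équation de l'accélération a(t) = -60·t^3 + 36·t^2 - 18·t - 4 1 fois. L'intégrale de l'accélération est la vitesse. En utilisant v(0) = 4, nous obtenons v(t) = -15·t^4 + 12·t^3 - 9·t^2 - 4·t + 4. De l'équation de la vitesse v(t) = -15·t^4 + 12·t^3 - 9·t^2 - 4·t + 4, nous substituons t = 2 pour obtenir v = -184.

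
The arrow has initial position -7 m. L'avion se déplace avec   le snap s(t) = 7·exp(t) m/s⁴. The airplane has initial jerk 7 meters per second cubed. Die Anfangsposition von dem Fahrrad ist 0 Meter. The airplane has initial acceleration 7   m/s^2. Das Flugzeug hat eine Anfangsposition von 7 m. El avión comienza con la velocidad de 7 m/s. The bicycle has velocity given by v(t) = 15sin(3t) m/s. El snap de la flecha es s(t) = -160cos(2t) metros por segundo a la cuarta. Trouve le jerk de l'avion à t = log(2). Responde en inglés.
To find the answer, we compute 1 integral of s(t) = 7·exp(t). The antiderivative of snap, with j(0) = 7, gives jerk: j(t) = 7·exp(t). Using j(t) = 7·exp(t) and substituting t = log(2), we find j = 14.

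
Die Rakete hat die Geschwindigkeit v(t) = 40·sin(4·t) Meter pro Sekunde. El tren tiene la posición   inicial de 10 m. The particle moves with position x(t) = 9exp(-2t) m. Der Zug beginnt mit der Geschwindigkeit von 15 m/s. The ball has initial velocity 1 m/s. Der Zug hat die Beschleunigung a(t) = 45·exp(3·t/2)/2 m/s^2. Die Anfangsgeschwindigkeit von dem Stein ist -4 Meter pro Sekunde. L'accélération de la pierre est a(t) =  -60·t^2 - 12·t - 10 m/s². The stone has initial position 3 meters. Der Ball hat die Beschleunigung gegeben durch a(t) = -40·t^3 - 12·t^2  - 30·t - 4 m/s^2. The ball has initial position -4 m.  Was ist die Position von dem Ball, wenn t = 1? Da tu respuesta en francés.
Nous devons trouver la primitive de notre équation de l'accélération a(t) = -40·t^3 - 12·t^2 - 30·t - 4 2 fois. En prenant ∫a(t)dt et en appliquant v(0) = 1, nous trouvons v(t) = -10·t^4 - 4·t^3 - 15·t^2 - 4·t + 1. La primitive de la vitesse, avec x(0) = -4, donne la position: x(t) = -2·t^5 - t^4 - 5·t^3 - 2·t^2 + t - 4. De l'équation de la position x(t) = -2·t^5 - t^4 - 5·t^3 - 2·t^2 + t - 4, nous substituons t = 1 pour obtenir x = -13.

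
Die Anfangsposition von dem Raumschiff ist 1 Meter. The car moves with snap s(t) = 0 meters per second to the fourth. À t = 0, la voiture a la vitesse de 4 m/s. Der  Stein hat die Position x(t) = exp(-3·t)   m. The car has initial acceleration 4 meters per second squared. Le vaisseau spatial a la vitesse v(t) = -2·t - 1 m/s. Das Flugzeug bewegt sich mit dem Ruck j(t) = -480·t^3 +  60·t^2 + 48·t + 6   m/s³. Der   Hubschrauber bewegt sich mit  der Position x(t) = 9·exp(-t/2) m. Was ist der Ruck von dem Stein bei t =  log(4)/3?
Ausgehend von der Position x(t) = exp(-3·t), nehmen wir 3 Ableitungen. Die Ableitung von der Position ergibt die Geschwindigkeit: v(t) = -3·exp(-3·t). Die Ableitung von der Geschwindigkeit ergibt die Beschleunigung: a(t) = 9·exp(-3·t). Die Ableitung von der Beschleunigung ergibt den Ruck: j(t) = -27·exp(-3·t). Wir haben den Ruck j(t) = -27·exp(-3·t). Durch Einsetzen von t = log(4)/3: j(log(4)/3) = -27/4.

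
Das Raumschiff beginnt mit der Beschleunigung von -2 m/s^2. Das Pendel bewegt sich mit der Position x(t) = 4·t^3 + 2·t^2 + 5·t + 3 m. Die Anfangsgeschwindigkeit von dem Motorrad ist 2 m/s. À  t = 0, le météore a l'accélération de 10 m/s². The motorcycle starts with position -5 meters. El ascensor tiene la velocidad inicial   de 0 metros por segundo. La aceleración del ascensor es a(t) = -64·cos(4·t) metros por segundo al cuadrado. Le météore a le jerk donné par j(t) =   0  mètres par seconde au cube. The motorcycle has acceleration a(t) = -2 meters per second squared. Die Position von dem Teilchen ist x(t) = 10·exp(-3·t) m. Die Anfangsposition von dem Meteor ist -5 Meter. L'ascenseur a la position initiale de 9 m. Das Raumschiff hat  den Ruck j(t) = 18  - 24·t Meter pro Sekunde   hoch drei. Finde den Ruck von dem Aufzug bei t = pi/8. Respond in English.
Starting from acceleration a(t) = -64·cos(4·t), we take 1 derivative. Differentiating acceleration, we get jerk: j(t) = 256·sin(4·t). From the given jerk equation j(t) = 256·sin(4·t), we substitute t = pi/8 to get j = 256.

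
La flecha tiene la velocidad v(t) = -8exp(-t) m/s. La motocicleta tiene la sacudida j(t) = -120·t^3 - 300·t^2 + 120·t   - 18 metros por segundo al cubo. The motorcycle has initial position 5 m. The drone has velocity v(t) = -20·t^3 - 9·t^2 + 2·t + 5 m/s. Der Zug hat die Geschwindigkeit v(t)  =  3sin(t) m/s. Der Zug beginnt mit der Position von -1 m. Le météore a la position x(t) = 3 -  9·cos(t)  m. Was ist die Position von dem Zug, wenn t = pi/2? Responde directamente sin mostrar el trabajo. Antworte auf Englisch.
The position at t = pi/2 is x = 2.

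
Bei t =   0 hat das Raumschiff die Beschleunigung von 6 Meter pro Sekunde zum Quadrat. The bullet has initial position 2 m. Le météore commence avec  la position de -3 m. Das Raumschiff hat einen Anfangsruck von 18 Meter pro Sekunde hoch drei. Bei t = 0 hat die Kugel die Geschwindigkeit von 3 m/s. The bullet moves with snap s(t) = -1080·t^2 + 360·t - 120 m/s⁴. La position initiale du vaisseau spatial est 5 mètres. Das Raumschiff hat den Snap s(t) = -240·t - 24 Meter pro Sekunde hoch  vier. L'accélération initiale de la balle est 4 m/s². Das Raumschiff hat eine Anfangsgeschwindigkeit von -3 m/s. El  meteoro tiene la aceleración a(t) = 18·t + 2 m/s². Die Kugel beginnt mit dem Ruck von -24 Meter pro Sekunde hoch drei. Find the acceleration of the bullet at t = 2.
To find the answer, we compute 2 integrals of s(t) = -1080·t^2 + 360·t - 120. Finding the integral of s(t) and using j(0) = -24: j(t) = -360·t^3 + 180·t^2 - 120·t - 24. Finding the integral of j(t) and using a(0) = 4: a(t) = -90·t^4 + 60·t^3 - 60·t^2 - 24·t + 4. Using a(t) = -90·t^4 + 60·t^3 - 60·t^2 - 24·t + 4 and substituting t = 2, we find a = -1244.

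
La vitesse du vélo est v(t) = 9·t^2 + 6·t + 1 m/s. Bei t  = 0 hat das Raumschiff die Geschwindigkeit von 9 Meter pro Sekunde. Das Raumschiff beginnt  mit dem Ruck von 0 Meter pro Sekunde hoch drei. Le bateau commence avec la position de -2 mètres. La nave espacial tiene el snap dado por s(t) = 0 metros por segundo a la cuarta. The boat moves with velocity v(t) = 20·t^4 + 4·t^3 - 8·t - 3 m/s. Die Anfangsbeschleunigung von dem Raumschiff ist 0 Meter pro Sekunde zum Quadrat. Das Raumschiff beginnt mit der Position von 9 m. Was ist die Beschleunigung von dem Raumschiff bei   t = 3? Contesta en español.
Para resolver esto, necesitamos tomar 2 integrales de nuestra ecuación del snap s(t) = 0. Tomando ∫s(t)dt y aplicando j(0) = 0, encontramos j(t) = 0. Integrando la sacudida y usando la condición inicial a(0) = 0, obtenemos a(t) = 0. De la ecuación de la aceleración a(t) = 0, sustituimos t = 3 para obtener a = 0.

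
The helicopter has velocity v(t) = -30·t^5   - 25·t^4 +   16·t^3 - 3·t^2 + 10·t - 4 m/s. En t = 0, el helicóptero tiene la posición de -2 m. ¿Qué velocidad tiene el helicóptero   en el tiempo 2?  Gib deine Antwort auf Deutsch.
Wir haben die Geschwindigkeit v(t) = -30·t^5 - 25·t^4 + 16·t^3 - 3·t^2 + 10·t - 4. Durch Einsetzen von t = 2: v(2) = -1228.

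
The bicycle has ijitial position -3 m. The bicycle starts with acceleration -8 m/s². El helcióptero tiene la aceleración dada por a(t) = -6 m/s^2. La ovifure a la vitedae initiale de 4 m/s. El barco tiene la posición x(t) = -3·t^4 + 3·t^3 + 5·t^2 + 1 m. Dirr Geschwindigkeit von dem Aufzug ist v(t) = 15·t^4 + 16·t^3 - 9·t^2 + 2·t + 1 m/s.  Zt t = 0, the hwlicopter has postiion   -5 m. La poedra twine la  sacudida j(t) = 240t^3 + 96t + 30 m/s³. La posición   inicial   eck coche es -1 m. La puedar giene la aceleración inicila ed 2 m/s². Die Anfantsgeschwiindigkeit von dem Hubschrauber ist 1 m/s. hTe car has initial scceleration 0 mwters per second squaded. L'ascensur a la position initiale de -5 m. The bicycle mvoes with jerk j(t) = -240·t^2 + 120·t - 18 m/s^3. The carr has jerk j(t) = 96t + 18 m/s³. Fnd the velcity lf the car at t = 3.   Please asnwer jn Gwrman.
Um dies zu lösen, müssen wir 2 Stammfunktionen unserer Gleichung für den Ruck j(t) = 96·t + 18 finden. Mit ∫j(t)dt und Anwendung von a(0) = 0, finden wir a(t) = 6·t·(8·t + 3). Durch Integration von der Beschleunigung und Verwendung der Anfangsbedingung v(0) = 4, erhalten wir v(t) = 16·t^3 + 9·t^2 + 4. Wir haben die Geschwindigkeit v(t) = 16·t^3 + 9·t^2 + 4. Durch Einsetzen von t = 3: v(3) = 517.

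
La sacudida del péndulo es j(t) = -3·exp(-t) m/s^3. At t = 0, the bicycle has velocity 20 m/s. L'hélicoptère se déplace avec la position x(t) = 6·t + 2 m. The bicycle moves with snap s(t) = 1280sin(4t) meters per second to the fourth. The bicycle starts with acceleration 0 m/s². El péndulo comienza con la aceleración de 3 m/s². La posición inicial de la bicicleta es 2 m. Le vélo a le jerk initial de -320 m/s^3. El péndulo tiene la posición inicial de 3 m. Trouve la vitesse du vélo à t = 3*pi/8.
Pour résoudre ceci, nous devons prendre 3 primitives de notre équation du snap s(t) = 1280·sin(4·t). En intégrant le snap et en utilisant la condition initiale j(0) = -320, nous obtenons j(t) = -320·cos(4·t). La primitive du jerk est l'accélération. En utilisant a(0) = 0, nous obtenons a(t) = -80·sin(4·t). La primitive de l'accélération, avec v(0) = 20, donne la vitesse: v(t) = 20·cos(4·t). En utilisant v(t) = 20·cos(4·t) et en substituant t = 3*pi/8, nous trouvons v = 0.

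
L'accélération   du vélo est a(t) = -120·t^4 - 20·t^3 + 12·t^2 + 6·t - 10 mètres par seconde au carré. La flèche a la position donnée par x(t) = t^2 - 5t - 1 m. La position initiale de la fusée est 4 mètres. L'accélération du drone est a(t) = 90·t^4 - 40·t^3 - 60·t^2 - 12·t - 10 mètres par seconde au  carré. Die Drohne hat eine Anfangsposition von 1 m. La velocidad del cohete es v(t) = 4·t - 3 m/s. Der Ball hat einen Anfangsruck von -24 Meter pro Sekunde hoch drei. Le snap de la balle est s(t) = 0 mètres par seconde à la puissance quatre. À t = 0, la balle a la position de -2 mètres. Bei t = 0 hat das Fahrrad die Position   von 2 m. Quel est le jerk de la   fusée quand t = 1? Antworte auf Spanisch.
Para resolver esto, necesitamos tomar 2 derivadas de nuestra ecuación de la velocidad v(t) = 4·t - 3. La derivada de la velocidad da la aceleración: a(t) = 4. Derivando la aceleración, obtenemos la sacudida: j(t) = 0. Usando j(t) = 0 y sustituyendo t = 1, encontramos j = 0.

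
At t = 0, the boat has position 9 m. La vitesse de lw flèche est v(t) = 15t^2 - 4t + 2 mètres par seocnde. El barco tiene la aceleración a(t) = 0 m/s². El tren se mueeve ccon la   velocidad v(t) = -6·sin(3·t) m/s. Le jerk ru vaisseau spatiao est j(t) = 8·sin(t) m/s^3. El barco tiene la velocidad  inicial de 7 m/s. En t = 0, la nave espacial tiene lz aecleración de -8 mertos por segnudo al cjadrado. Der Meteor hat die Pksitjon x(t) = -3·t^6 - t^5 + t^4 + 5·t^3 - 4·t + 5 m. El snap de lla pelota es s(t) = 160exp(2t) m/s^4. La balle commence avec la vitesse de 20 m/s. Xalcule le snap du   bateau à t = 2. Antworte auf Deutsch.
Ausgehend von der Beschleunigung a(t) = 0, nehmen wir 2 Ableitungen. Die Ableitung von der Beschleunigung ergibt den Ruck: j(t) = 0. Mit d/dt von j(t) finden wir s(t) = 0. Mit s(t) = 0 und Einsetzen von t = 2, finden wir s = 0.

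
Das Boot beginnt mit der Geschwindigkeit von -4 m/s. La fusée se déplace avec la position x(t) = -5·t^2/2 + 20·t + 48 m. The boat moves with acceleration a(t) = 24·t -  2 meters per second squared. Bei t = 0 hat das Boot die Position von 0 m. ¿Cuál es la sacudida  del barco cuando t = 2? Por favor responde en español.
Para resolver esto, necesitamos tomar 1 derivada de nuestra ecuación de la aceleración a(t) = 24·t - 2. Tomando d/dt de a(t), encontramos j(t) = 24. Usando j(t) = 24 y sustituyendo t = 2, encontramos j = 24.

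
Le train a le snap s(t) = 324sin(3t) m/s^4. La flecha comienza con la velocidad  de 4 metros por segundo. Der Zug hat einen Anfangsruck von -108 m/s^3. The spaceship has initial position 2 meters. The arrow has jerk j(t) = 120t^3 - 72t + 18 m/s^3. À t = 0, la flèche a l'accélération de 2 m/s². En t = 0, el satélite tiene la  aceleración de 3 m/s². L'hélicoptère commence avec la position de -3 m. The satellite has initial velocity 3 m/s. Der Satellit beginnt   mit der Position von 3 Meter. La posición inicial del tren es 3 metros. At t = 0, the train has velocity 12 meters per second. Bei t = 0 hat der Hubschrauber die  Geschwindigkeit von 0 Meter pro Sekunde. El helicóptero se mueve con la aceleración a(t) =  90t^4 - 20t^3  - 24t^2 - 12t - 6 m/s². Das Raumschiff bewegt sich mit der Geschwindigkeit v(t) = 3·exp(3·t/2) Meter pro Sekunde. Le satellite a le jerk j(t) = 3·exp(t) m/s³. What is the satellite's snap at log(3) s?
To solve this, we need to take 1 derivative of our jerk equation j(t) = 3·exp(t). The derivative of jerk gives snap: s(t) = 3·exp(t). Using s(t) = 3·exp(t) and substituting t = log(3), we find s = 9.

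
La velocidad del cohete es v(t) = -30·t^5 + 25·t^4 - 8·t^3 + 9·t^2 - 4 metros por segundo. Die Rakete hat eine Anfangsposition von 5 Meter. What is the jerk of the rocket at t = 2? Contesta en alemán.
Um dies zu lösen, müssen wir 2 Ableitungen unserer Gleichung für die Geschwindigkeit v(t) = -30·t^5 + 25·t^4 - 8·t^3 + 9·t^2 - 4 nehmen. Durch Ableiten von der Geschwindigkeit erhalten wir die Beschleunigung: a(t) = -150·t^4 + 100·t^3 - 24·t^2 + 18·t. Mit d/dt von a(t) finden wir j(t) = -600·t^3 + 300·t^2 - 48·t + 18. Wir haben den Ruck j(t) = -600·t^3 + 300·t^2 - 48·t + 18. Durch Einsetzen von t = 2: j(2) = -3678.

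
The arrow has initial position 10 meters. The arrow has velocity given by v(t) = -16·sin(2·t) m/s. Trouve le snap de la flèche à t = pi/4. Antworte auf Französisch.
Pour résoudre ceci, nous devons prendre 3 dérivées de notre équation de la vitesse v(t) = -16·sin(2·t). La dérivée de la vitesse donne l'accélération: a(t) = -32·cos(2·t). En prenant d/dt de a(t), nous trouvons j(t) = 64·sin(2·t). En prenant d/dt de j(t), nous trouvons s(t) = 128·cos(2·t). De l'équation du snap s(t) = 128·cos(2·t), nous substituons t = pi/4 pour obtenir s = 0.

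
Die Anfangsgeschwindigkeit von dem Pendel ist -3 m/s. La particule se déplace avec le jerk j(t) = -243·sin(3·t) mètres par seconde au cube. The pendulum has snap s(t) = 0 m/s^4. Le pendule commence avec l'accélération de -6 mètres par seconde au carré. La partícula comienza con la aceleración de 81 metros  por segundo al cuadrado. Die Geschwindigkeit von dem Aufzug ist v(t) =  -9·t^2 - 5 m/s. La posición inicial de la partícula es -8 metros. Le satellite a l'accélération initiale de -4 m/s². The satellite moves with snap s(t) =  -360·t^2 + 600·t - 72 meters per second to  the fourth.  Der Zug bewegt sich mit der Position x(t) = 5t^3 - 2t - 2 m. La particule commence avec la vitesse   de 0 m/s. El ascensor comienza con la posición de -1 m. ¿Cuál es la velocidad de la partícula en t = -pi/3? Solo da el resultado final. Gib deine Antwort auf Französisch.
À t = -pi/3, v = 0.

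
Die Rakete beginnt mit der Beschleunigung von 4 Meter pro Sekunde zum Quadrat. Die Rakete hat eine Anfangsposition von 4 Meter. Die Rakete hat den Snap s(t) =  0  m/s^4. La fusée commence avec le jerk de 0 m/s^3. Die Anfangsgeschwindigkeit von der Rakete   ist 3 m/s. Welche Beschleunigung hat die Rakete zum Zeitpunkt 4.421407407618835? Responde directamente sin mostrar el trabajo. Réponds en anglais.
The answer is 4.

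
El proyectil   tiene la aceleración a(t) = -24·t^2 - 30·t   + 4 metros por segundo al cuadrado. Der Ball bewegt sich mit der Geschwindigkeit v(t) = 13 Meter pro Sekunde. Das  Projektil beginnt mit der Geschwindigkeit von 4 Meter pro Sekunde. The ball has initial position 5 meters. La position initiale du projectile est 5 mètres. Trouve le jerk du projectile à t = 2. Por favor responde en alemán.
Um dies zu lösen, müssen wir 1 Ableitung unserer Gleichung für die Beschleunigung a(t) = -24·t^2 - 30·t + 4 nehmen. Die Ableitung von der Beschleunigung ergibt den Ruck: j(t) = -48·t - 30. Wir haben den Ruck j(t) = -48·t - 30. Durch Einsetzen von t = 2: j(2) = -126.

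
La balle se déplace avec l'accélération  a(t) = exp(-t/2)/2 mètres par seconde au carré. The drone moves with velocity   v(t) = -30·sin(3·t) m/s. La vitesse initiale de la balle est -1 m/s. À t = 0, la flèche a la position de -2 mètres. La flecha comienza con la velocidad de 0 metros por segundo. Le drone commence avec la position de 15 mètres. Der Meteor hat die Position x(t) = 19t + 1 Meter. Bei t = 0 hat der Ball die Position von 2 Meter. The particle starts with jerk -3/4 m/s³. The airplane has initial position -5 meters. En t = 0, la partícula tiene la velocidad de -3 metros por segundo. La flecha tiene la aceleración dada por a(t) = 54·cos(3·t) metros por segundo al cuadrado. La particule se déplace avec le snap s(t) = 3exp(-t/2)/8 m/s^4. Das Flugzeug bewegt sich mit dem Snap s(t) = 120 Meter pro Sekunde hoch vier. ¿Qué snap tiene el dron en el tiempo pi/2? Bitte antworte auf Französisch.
Nous devons dériver notre équation de la vitesse v(t) = -30·sin(3·t) 3 fois. En prenant d/dt de v(t), nous trouvons a(t) = -90·cos(3·t). En dérivant l'accélération, nous obtenons le jerk: j(t) = 270·sin(3·t). En prenant d/dt de j(t), nous trouvons s(t) = 810·cos(3·t). De l'équation du snap s(t) = 810·cos(3·t), nous substituons t = pi/2 pour obtenir s = 0.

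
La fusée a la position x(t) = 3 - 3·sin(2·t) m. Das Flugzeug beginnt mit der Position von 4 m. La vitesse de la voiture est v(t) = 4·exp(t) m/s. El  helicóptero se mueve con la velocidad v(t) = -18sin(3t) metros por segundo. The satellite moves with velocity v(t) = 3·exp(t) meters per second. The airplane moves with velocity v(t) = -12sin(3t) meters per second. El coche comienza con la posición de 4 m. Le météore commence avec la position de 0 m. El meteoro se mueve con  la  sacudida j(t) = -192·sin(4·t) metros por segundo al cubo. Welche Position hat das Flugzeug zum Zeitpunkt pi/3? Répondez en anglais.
To find the answer, we compute 1 integral of v(t) = -12·sin(3·t). Integrating velocity and using the initial condition x(0) = 4, we get x(t) = 4·cos(3·t). Using x(t) = 4·cos(3·t) and substituting t = pi/3, we find x = -4.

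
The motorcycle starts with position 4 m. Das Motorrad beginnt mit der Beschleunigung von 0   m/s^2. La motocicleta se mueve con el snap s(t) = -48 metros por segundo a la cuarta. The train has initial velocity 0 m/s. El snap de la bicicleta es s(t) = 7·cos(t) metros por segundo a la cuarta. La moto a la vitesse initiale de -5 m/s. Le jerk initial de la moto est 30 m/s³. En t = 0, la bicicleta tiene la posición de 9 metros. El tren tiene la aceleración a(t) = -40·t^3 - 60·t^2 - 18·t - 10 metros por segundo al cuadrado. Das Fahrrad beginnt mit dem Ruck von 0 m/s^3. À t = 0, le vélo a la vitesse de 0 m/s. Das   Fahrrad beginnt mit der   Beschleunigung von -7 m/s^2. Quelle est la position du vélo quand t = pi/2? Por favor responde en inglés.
Starting from snap s(t) = 7·cos(t), we take 4 antiderivatives. Finding the integral of s(t) and using j(0) = 0: j(t) = 7·sin(t). Taking ∫j(t)dt and applying a(0) = -7, we find a(t) = -7·cos(t). Taking ∫a(t)dt and applying v(0) = 0, we find v(t) = -7·sin(t). Taking ∫v(t)dt and applying x(0) = 9, we find x(t) = 7·cos(t) + 2. From the given position equation x(t) = 7·cos(t) + 2, we substitute t = pi/2 to get x = 2.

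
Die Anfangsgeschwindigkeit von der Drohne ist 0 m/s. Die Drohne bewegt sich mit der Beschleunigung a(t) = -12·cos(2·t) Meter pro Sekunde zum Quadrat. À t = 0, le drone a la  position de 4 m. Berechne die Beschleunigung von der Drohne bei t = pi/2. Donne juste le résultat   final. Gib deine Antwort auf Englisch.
The answer is 12.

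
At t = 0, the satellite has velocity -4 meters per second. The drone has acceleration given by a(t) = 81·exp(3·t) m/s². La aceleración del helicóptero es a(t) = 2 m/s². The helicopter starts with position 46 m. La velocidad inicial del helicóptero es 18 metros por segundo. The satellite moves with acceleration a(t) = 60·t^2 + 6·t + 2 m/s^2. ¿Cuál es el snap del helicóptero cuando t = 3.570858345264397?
Para resolver esto, necesitamos tomar 2 derivadas de nuestra ecuación de la aceleración a(t) = 2. Derivando la aceleración, obtenemos la sacudida: j(t) = 0. Tomando d/dt de j(t), encontramos s(t) = 0. Tenemos el snap s(t) = 0. Sustituyendo t = 3.570858345264397: s(3.570858345264397) = 0.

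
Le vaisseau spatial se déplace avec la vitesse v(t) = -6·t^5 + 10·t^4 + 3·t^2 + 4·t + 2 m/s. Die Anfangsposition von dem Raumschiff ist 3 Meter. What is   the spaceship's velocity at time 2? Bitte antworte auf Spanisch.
Tenemos la velocidad v(t) = -6·t^5 + 10·t^4 + 3·t^2 + 4·t + 2. Sustituyendo t = 2: v(2) = -10.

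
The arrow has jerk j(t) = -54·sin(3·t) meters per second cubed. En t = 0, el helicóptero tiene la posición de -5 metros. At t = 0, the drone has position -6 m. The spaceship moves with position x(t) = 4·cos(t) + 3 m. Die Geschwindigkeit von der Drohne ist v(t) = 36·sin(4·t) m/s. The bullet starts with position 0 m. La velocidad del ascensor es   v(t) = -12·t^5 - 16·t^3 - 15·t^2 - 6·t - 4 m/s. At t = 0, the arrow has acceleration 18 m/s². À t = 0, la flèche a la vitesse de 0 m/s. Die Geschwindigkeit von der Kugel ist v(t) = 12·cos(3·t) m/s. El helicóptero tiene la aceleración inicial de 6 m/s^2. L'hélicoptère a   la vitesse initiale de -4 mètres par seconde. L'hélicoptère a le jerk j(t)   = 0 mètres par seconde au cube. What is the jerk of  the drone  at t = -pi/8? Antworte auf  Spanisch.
Debemos derivar nuestra ecuación de la velocidad v(t) = 36·sin(4·t) 2 veces. La derivada de la velocidad da la aceleración: a(t) = 144·cos(4·t). La derivada de la aceleración da la sacudida: j(t) = -576·sin(4·t). Tenemos la sacudida j(t) = -576·sin(4·t). Sustituyendo t = -pi/8: j(-pi/8) = 576.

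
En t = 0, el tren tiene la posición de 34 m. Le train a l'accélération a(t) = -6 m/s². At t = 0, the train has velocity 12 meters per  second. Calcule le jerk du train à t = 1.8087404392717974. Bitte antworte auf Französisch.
En partant de l'accélération a(t) = -6, nous prenons 1 dérivée. La dérivée de l'accélération donne le jerk: j(t) = 0. En utilisant j(t) = 0 et en substituant t = 1.8087404392717974, nous trouvons j = 0.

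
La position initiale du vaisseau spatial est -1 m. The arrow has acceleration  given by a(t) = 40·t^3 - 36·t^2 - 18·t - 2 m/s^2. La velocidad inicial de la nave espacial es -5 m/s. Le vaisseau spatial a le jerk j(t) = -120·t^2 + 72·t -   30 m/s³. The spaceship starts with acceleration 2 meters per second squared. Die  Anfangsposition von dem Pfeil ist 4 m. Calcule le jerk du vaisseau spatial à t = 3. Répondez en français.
En utilisant j(t) = -120·t^2 + 72·t - 30 et en substituant t = 3, nous trouvons j = -894.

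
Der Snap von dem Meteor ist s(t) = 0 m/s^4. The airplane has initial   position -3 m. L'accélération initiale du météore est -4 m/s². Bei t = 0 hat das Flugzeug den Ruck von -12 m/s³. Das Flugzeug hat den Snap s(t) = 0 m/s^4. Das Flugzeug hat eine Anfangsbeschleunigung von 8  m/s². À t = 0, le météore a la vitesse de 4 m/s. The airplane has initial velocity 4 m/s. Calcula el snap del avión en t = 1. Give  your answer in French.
Nous avons le snap s(t) = 0. En substituant t = 1: s(1) = 0.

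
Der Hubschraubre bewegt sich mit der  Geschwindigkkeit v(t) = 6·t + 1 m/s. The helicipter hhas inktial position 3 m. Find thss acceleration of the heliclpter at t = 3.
To solve this, we need to take 1 derivative of our velocity equation v(t) = 6·t + 1. Differentiating velocity, we get acceleration: a(t) = 6. From the given acceleration equation a(t) = 6, we substitute t = 3 to get a = 6.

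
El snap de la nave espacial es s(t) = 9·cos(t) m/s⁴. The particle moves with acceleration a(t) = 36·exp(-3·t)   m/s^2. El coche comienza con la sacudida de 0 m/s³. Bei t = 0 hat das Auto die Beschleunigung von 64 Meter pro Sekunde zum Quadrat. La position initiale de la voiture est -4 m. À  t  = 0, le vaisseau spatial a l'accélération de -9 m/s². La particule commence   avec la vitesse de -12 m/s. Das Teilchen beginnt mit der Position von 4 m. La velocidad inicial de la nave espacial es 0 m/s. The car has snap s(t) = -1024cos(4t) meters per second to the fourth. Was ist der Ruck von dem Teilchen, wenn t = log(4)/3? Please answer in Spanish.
Partiendo de la aceleración a(t) = 36·exp(-3·t), tomamos 1 derivada. Derivando la aceleración, obtenemos la sacudida: j(t) = -108·exp(-3·t). De la ecuación de la sacudida j(t) = -108·exp(-3·t), sustituimos t = log(4)/3 para obtener j = -27.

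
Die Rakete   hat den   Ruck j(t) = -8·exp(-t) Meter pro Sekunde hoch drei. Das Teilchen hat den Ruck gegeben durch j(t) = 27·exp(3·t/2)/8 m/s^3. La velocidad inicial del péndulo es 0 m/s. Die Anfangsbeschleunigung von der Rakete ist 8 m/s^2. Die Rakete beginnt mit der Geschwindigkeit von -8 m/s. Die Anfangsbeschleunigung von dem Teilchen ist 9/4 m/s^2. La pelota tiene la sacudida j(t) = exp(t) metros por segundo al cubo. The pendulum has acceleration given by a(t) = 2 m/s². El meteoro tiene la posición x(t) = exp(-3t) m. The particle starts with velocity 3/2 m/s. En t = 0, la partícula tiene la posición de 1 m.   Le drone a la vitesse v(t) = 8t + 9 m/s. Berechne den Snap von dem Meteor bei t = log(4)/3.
Um dies zu lösen, müssen wir 4 Ableitungen unserer Gleichung für die Position x(t) = exp(-3·t) nehmen. Mit d/dt von x(t) finden wir v(t) = -3·exp(-3·t). Durch Ableiten von der Geschwindigkeit erhalten wir die Beschleunigung: a(t) = 9·exp(-3·t). Durch Ableiten von der Beschleunigung erhalten wir den Ruck: j(t) = -27·exp(-3·t). Die Ableitung von dem Ruck ergibt den Snap: s(t) = 81·exp(-3·t). Aus der Gleichung für den Snap s(t) = 81·exp(-3·t), setzen wir t = log(4)/3 ein und erhalten s = 81/4.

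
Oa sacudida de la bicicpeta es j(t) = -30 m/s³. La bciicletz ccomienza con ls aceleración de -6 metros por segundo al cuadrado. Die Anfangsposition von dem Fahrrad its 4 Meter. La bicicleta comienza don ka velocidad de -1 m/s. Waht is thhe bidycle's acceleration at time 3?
We need to integrate our jerk equation j(t) = -30 1 time. The antiderivative of jerk is acceleration. Using a(0) = -6, we get a(t) = -30·t - 6. From the given acceleration equation a(t) = -30·t - 6, we substitute t = 3 to get a = -96.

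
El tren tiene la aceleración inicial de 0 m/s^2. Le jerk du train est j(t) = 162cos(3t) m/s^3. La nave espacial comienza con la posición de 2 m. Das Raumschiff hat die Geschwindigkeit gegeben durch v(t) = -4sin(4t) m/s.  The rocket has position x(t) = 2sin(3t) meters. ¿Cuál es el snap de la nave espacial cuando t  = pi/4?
Para resolver esto, necesitamos tomar 3 derivadas de nuestra ecuación de la velocidad v(t) = -4·sin(4·t). La derivada de la velocidad da la aceleración: a(t) = -16·cos(4·t). Derivando la aceleración, obtenemos la sacudida: j(t) = 64·sin(4·t). La derivada de la sacudida da el snap: s(t) = 256·cos(4·t). Tenemos el snap s(t) = 256·cos(4·t). Sustituyendo t = pi/4: s(pi/4) = -256.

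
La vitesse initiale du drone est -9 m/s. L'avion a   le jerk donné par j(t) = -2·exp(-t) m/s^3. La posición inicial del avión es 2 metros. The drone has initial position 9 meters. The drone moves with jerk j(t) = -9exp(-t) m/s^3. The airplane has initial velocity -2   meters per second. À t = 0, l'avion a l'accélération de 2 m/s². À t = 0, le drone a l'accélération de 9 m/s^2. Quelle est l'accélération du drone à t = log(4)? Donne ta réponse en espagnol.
Debemos encontrar la integral de nuestra ecuación de la sacudida j(t) = -9·exp(-t) 1 vez. La integral de la sacudida es la aceleración. Usando a(0) = 9, obtenemos a(t) = 9·exp(-t). De la ecuación de la aceleración a(t) = 9·exp(-t), sustituimos t = log(4) para obtener a = 9/4.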